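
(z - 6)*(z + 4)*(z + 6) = z^3 + 4*z^2 - 36*z - 144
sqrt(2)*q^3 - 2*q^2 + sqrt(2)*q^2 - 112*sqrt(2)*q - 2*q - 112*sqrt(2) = (q - 8*sqrt(2))*(q + 7*sqrt(2))*(sqrt(2)*q + sqrt(2))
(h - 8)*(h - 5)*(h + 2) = h^3 - 11*h^2 + 14*h + 80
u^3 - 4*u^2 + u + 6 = (u - 3)*(u - 2)*(u + 1)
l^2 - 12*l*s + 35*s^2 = (l - 7*s)*(l - 5*s)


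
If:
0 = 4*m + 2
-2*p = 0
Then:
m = -1/2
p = 0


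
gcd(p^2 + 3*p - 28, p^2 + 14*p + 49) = p + 7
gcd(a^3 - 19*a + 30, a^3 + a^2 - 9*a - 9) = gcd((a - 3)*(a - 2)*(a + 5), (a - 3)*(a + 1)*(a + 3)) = a - 3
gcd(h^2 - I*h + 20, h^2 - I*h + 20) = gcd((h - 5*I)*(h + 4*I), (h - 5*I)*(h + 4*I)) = h^2 - I*h + 20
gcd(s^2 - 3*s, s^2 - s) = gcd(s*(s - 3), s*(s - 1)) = s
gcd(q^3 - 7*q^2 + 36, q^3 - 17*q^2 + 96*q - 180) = q - 6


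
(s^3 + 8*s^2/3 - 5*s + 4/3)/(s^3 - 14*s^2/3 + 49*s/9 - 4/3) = 3*(s^2 + 3*s - 4)/(3*s^2 - 13*s + 12)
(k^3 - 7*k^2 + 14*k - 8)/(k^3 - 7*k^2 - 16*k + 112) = (k^2 - 3*k + 2)/(k^2 - 3*k - 28)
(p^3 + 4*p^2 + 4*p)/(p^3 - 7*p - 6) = p*(p + 2)/(p^2 - 2*p - 3)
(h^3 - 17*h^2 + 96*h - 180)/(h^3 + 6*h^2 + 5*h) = (h^3 - 17*h^2 + 96*h - 180)/(h*(h^2 + 6*h + 5))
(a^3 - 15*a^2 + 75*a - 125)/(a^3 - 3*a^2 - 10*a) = (a^2 - 10*a + 25)/(a*(a + 2))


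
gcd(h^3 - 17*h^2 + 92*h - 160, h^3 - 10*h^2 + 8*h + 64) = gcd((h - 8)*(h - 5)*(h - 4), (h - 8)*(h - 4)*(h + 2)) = h^2 - 12*h + 32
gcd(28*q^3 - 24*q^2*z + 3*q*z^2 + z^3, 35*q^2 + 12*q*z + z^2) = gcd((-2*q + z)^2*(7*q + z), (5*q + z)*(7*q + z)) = 7*q + z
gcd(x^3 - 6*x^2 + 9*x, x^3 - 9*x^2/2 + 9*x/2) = x^2 - 3*x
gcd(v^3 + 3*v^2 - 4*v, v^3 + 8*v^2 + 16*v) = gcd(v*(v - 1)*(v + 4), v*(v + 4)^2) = v^2 + 4*v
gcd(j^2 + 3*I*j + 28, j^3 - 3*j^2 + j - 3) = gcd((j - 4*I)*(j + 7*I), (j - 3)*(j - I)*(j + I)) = 1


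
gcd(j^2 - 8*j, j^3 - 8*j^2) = j^2 - 8*j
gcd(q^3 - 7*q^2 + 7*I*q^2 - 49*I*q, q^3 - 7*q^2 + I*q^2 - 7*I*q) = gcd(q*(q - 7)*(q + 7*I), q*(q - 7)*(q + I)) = q^2 - 7*q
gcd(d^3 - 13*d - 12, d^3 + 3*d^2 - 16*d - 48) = d^2 - d - 12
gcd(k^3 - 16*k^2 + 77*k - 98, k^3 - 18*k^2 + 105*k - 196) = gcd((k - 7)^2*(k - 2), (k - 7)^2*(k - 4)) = k^2 - 14*k + 49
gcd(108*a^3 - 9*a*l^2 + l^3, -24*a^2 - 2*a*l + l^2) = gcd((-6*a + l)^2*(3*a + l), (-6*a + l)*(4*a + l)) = 6*a - l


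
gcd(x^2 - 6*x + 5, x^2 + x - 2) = x - 1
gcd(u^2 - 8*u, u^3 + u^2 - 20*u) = u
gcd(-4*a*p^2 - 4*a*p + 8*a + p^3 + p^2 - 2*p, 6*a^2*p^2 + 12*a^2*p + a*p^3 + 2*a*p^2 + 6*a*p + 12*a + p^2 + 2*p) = p + 2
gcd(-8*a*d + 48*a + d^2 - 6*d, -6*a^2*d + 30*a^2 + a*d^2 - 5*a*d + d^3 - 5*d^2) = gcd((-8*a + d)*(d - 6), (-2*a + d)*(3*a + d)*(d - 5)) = 1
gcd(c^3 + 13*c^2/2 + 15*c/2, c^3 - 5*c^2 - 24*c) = c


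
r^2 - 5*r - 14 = (r - 7)*(r + 2)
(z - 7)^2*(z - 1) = z^3 - 15*z^2 + 63*z - 49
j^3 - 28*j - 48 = (j - 6)*(j + 2)*(j + 4)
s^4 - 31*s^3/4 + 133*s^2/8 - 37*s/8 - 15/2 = (s - 4)*(s - 3)*(s - 5/4)*(s + 1/2)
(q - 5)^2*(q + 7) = q^3 - 3*q^2 - 45*q + 175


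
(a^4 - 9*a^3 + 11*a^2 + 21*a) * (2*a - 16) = 2*a^5 - 34*a^4 + 166*a^3 - 134*a^2 - 336*a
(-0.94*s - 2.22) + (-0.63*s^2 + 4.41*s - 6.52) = -0.63*s^2 + 3.47*s - 8.74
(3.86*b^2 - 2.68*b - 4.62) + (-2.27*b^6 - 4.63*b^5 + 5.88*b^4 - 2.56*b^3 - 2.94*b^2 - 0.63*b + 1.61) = -2.27*b^6 - 4.63*b^5 + 5.88*b^4 - 2.56*b^3 + 0.92*b^2 - 3.31*b - 3.01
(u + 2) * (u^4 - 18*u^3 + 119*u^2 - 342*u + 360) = u^5 - 16*u^4 + 83*u^3 - 104*u^2 - 324*u + 720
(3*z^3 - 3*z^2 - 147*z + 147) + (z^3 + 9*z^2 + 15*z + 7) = 4*z^3 + 6*z^2 - 132*z + 154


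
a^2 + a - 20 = (a - 4)*(a + 5)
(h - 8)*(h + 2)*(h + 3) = h^3 - 3*h^2 - 34*h - 48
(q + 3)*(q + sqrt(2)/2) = q^2 + sqrt(2)*q/2 + 3*q + 3*sqrt(2)/2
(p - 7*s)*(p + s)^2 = p^3 - 5*p^2*s - 13*p*s^2 - 7*s^3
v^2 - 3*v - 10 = (v - 5)*(v + 2)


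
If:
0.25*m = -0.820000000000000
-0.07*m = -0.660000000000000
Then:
No Solution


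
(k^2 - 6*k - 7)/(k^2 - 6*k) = (k^2 - 6*k - 7)/(k*(k - 6))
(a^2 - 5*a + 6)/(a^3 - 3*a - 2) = (a - 3)/(a^2 + 2*a + 1)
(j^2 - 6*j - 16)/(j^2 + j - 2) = (j - 8)/(j - 1)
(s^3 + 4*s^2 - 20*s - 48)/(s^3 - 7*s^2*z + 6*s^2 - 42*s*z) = (-s^2 + 2*s + 8)/(s*(-s + 7*z))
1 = 1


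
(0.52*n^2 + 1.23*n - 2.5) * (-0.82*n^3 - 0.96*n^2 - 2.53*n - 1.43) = -0.4264*n^5 - 1.5078*n^4 - 0.4464*n^3 - 1.4555*n^2 + 4.5661*n + 3.575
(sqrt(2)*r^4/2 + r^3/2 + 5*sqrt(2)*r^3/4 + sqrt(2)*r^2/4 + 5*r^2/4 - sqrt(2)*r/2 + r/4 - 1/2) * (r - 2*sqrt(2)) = sqrt(2)*r^5/2 - 3*r^4/2 + 5*sqrt(2)*r^4/4 - 15*r^3/4 - 3*sqrt(2)*r^3/4 - 3*sqrt(2)*r^2 - 3*r^2/4 - sqrt(2)*r/2 + 3*r/2 + sqrt(2)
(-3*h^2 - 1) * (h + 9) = -3*h^3 - 27*h^2 - h - 9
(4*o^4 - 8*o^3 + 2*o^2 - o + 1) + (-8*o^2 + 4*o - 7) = 4*o^4 - 8*o^3 - 6*o^2 + 3*o - 6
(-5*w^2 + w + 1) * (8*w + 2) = -40*w^3 - 2*w^2 + 10*w + 2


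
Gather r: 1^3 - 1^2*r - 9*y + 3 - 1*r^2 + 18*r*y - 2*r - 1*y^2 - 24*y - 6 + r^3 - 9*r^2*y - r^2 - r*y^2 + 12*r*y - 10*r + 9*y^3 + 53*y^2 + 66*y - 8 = r^3 + r^2*(-9*y - 2) + r*(-y^2 + 30*y - 13) + 9*y^3 + 52*y^2 + 33*y - 10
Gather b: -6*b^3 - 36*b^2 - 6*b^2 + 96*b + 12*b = -6*b^3 - 42*b^2 + 108*b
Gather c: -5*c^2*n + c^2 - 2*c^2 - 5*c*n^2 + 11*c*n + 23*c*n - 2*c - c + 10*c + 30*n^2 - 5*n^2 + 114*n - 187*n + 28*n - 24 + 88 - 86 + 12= c^2*(-5*n - 1) + c*(-5*n^2 + 34*n + 7) + 25*n^2 - 45*n - 10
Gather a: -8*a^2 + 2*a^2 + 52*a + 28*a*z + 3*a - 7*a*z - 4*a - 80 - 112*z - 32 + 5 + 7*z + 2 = -6*a^2 + a*(21*z + 51) - 105*z - 105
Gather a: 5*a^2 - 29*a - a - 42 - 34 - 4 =5*a^2 - 30*a - 80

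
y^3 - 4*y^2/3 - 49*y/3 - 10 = (y - 5)*(y + 2/3)*(y + 3)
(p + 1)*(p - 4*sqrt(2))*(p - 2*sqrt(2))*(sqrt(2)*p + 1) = sqrt(2)*p^4 - 11*p^3 + sqrt(2)*p^3 - 11*p^2 + 10*sqrt(2)*p^2 + 10*sqrt(2)*p + 16*p + 16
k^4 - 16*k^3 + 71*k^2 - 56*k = k*(k - 8)*(k - 7)*(k - 1)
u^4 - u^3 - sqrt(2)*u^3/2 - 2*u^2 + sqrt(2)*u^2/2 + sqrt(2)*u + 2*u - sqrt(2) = (u - 1)*(u - sqrt(2))*(u - sqrt(2)/2)*(u + sqrt(2))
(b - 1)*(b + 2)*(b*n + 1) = b^3*n + b^2*n + b^2 - 2*b*n + b - 2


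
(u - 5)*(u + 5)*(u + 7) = u^3 + 7*u^2 - 25*u - 175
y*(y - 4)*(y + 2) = y^3 - 2*y^2 - 8*y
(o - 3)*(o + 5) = o^2 + 2*o - 15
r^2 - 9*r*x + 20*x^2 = (r - 5*x)*(r - 4*x)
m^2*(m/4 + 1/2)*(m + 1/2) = m^4/4 + 5*m^3/8 + m^2/4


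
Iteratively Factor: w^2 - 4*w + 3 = (w - 1)*(w - 3)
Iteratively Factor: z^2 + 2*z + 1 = (z + 1)*(z + 1)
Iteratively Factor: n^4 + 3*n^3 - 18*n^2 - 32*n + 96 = (n + 4)*(n^3 - n^2 - 14*n + 24) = (n + 4)^2*(n^2 - 5*n + 6) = (n - 2)*(n + 4)^2*(n - 3)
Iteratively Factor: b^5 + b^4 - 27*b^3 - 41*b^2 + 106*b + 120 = (b - 5)*(b^4 + 6*b^3 + 3*b^2 - 26*b - 24) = (b - 5)*(b + 3)*(b^3 + 3*b^2 - 6*b - 8) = (b - 5)*(b + 3)*(b + 4)*(b^2 - b - 2) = (b - 5)*(b - 2)*(b + 3)*(b + 4)*(b + 1)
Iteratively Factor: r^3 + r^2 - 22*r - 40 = (r - 5)*(r^2 + 6*r + 8) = (r - 5)*(r + 2)*(r + 4)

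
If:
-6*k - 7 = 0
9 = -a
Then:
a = -9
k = -7/6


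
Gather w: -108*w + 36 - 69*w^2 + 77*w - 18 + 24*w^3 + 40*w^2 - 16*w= 24*w^3 - 29*w^2 - 47*w + 18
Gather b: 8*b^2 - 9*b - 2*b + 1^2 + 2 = 8*b^2 - 11*b + 3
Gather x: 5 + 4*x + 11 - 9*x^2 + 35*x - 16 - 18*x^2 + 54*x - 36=-27*x^2 + 93*x - 36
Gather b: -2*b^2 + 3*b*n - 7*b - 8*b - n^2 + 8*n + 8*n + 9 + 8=-2*b^2 + b*(3*n - 15) - n^2 + 16*n + 17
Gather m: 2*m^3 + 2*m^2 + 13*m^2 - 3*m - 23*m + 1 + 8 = 2*m^3 + 15*m^2 - 26*m + 9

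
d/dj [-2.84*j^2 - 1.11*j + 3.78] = -5.68*j - 1.11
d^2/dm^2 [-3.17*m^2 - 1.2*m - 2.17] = -6.34000000000000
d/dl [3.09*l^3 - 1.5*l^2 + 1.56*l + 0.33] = 9.27*l^2 - 3.0*l + 1.56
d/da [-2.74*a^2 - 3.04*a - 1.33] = -5.48*a - 3.04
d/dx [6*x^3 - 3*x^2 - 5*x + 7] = 18*x^2 - 6*x - 5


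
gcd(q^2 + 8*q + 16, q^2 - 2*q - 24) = q + 4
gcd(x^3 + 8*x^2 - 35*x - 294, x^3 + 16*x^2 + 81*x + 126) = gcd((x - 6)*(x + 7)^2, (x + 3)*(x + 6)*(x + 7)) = x + 7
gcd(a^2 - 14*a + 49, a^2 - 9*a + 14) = a - 7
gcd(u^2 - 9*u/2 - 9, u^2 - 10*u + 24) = u - 6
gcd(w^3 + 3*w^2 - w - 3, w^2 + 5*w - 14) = 1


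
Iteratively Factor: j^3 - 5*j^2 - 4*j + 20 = (j + 2)*(j^2 - 7*j + 10) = (j - 5)*(j + 2)*(j - 2)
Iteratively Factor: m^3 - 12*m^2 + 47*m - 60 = (m - 4)*(m^2 - 8*m + 15) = (m - 4)*(m - 3)*(m - 5)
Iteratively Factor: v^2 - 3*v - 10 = (v + 2)*(v - 5)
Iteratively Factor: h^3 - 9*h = (h - 3)*(h^2 + 3*h) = h*(h - 3)*(h + 3)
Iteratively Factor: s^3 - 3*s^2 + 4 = (s - 2)*(s^2 - s - 2) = (s - 2)*(s + 1)*(s - 2)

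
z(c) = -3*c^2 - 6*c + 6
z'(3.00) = -24.00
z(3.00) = -39.00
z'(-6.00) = 30.00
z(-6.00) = -66.00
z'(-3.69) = 16.14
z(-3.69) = -12.71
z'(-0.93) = -0.42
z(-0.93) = 8.99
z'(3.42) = -26.52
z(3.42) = -49.61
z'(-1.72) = 4.32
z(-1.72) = 7.44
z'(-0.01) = -5.94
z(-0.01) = 6.06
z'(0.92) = -11.52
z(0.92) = -2.06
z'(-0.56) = -2.64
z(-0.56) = 8.42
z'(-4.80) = 22.80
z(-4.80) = -34.32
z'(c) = -6*c - 6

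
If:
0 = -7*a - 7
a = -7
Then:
No Solution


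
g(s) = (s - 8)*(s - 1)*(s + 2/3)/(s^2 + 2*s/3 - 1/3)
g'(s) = (-2*s - 2/3)*(s - 8)*(s - 1)*(s + 2/3)/(s^2 + 2*s/3 - 1/3)^2 + (s - 8)*(s - 1)/(s^2 + 2*s/3 - 1/3) + (s - 8)*(s + 2/3)/(s^2 + 2*s/3 - 1/3) + (s - 1)*(s + 2/3)/(s^2 + 2*s/3 - 1/3)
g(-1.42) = -23.32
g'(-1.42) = -25.76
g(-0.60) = -2.46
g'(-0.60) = -31.53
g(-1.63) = -19.73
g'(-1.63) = -11.33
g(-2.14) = -16.64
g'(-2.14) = -3.09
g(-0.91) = 37.01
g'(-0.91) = -557.04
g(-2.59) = -15.73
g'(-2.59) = -1.23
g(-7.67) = -17.82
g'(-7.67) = 0.84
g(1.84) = -3.03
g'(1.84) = -1.25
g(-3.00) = -15.40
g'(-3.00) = -0.47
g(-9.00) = -18.97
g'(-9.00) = 0.89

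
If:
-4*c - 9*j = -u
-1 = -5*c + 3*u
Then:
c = 3*u/5 + 1/5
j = -7*u/45 - 4/45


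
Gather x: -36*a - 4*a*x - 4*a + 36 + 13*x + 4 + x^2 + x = -40*a + x^2 + x*(14 - 4*a) + 40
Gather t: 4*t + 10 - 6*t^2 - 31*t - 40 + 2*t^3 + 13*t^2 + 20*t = 2*t^3 + 7*t^2 - 7*t - 30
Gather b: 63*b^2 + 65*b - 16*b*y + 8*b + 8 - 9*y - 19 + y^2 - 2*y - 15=63*b^2 + b*(73 - 16*y) + y^2 - 11*y - 26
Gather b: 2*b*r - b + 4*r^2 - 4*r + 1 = b*(2*r - 1) + 4*r^2 - 4*r + 1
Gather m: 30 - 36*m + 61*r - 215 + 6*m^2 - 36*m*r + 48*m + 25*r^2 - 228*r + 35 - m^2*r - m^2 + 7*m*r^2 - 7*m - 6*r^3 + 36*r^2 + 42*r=m^2*(5 - r) + m*(7*r^2 - 36*r + 5) - 6*r^3 + 61*r^2 - 125*r - 150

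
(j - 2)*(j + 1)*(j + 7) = j^3 + 6*j^2 - 9*j - 14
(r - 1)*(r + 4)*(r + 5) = r^3 + 8*r^2 + 11*r - 20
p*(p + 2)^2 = p^3 + 4*p^2 + 4*p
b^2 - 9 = (b - 3)*(b + 3)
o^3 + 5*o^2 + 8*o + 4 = (o + 1)*(o + 2)^2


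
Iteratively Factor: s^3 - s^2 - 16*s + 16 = (s + 4)*(s^2 - 5*s + 4) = (s - 1)*(s + 4)*(s - 4)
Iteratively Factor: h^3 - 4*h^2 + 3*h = (h - 1)*(h^2 - 3*h) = h*(h - 1)*(h - 3)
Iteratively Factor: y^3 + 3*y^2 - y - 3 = (y + 3)*(y^2 - 1) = (y - 1)*(y + 3)*(y + 1)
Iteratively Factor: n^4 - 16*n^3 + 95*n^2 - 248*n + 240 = (n - 5)*(n^3 - 11*n^2 + 40*n - 48) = (n - 5)*(n - 4)*(n^2 - 7*n + 12) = (n - 5)*(n - 4)*(n - 3)*(n - 4)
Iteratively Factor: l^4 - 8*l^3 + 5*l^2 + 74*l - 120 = (l - 5)*(l^3 - 3*l^2 - 10*l + 24) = (l - 5)*(l - 4)*(l^2 + l - 6) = (l - 5)*(l - 4)*(l + 3)*(l - 2)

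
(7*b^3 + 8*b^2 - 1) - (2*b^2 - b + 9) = 7*b^3 + 6*b^2 + b - 10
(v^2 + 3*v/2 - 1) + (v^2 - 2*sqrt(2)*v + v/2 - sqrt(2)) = 2*v^2 - 2*sqrt(2)*v + 2*v - sqrt(2) - 1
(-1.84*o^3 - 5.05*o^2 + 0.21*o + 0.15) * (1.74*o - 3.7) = -3.2016*o^4 - 1.979*o^3 + 19.0504*o^2 - 0.516*o - 0.555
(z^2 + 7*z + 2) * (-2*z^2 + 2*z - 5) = -2*z^4 - 12*z^3 + 5*z^2 - 31*z - 10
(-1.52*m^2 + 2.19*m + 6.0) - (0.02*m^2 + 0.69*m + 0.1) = -1.54*m^2 + 1.5*m + 5.9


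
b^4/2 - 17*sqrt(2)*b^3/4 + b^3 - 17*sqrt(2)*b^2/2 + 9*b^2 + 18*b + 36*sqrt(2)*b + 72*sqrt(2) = (b/2 + 1)*(b - 6*sqrt(2))*(b - 4*sqrt(2))*(b + 3*sqrt(2)/2)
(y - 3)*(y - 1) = y^2 - 4*y + 3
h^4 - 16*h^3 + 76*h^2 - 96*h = h*(h - 8)*(h - 6)*(h - 2)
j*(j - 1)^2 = j^3 - 2*j^2 + j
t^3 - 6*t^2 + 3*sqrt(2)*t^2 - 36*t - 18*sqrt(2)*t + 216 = (t - 6)*(t - 3*sqrt(2))*(t + 6*sqrt(2))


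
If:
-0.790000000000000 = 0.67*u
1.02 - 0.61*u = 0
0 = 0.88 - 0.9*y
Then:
No Solution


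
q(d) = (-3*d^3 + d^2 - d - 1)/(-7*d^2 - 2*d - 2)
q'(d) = (14*d + 2)*(-3*d^3 + d^2 - d - 1)/(-7*d^2 - 2*d - 2)^2 + (-9*d^2 + 2*d - 1)/(-7*d^2 - 2*d - 2)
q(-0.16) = 0.43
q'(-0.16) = 0.89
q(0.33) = 0.39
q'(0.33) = -0.37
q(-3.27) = -1.68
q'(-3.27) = 0.43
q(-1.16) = -0.68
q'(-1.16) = 0.63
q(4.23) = 1.58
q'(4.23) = 0.42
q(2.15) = 0.73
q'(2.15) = 0.38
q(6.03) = 2.34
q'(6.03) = 0.42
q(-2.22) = -1.22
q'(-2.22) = 0.45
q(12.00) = 4.89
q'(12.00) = 0.43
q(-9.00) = -4.13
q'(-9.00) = 0.43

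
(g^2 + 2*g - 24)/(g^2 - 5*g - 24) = (-g^2 - 2*g + 24)/(-g^2 + 5*g + 24)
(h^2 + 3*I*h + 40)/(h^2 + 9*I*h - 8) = (h - 5*I)/(h + I)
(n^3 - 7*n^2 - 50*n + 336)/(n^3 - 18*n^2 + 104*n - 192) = (n + 7)/(n - 4)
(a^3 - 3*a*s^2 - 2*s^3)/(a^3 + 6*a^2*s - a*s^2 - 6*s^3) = (-a^2 + a*s + 2*s^2)/(-a^2 - 5*a*s + 6*s^2)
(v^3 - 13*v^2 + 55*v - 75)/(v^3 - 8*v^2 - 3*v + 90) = (v^2 - 8*v + 15)/(v^2 - 3*v - 18)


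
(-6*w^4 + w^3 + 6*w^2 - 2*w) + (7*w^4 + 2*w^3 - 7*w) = w^4 + 3*w^3 + 6*w^2 - 9*w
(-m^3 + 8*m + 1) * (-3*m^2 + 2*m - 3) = 3*m^5 - 2*m^4 - 21*m^3 + 13*m^2 - 22*m - 3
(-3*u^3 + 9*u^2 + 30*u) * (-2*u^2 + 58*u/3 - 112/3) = 6*u^5 - 76*u^4 + 226*u^3 + 244*u^2 - 1120*u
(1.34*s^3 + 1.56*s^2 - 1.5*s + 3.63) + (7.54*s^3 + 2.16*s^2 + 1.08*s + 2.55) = 8.88*s^3 + 3.72*s^2 - 0.42*s + 6.18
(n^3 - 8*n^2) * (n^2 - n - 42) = n^5 - 9*n^4 - 34*n^3 + 336*n^2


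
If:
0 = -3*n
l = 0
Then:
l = 0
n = 0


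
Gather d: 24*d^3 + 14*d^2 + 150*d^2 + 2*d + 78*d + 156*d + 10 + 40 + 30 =24*d^3 + 164*d^2 + 236*d + 80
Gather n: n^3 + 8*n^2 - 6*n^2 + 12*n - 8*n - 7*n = n^3 + 2*n^2 - 3*n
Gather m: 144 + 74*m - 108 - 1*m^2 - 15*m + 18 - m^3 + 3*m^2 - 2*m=-m^3 + 2*m^2 + 57*m + 54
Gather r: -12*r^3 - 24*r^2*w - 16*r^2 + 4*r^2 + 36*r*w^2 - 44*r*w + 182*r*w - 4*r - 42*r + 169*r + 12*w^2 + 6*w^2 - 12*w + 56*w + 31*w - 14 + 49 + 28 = -12*r^3 + r^2*(-24*w - 12) + r*(36*w^2 + 138*w + 123) + 18*w^2 + 75*w + 63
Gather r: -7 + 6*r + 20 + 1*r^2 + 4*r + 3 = r^2 + 10*r + 16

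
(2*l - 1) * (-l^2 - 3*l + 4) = -2*l^3 - 5*l^2 + 11*l - 4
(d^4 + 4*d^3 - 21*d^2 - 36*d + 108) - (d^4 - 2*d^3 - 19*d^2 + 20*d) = 6*d^3 - 2*d^2 - 56*d + 108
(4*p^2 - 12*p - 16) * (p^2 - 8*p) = 4*p^4 - 44*p^3 + 80*p^2 + 128*p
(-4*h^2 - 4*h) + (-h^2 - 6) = -5*h^2 - 4*h - 6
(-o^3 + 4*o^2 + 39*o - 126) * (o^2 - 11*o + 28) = -o^5 + 15*o^4 - 33*o^3 - 443*o^2 + 2478*o - 3528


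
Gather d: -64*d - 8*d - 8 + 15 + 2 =9 - 72*d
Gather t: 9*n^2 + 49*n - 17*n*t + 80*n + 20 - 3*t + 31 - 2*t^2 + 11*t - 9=9*n^2 + 129*n - 2*t^2 + t*(8 - 17*n) + 42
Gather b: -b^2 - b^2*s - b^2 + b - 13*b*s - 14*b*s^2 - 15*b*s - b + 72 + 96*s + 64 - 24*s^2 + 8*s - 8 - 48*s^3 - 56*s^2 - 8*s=b^2*(-s - 2) + b*(-14*s^2 - 28*s) - 48*s^3 - 80*s^2 + 96*s + 128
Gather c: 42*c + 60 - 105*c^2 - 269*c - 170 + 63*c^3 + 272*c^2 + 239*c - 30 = 63*c^3 + 167*c^2 + 12*c - 140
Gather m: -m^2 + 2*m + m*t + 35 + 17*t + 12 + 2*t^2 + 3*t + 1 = -m^2 + m*(t + 2) + 2*t^2 + 20*t + 48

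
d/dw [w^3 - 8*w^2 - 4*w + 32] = 3*w^2 - 16*w - 4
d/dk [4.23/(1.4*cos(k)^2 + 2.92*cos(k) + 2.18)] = (11.844*cos(k) + 12.3516)*sin(k)/(1.4*cos(k)^2 + 2.92*cos(k) + 2.18)^2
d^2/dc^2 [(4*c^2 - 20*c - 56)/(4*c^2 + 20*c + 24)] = -20/(c^3 + 9*c^2 + 27*c + 27)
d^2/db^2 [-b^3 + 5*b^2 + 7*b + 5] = 10 - 6*b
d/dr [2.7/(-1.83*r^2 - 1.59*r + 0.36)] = (9.882*r + 4.293)/(1.83*r^2 + 1.59*r - 0.36)^2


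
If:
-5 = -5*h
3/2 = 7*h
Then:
No Solution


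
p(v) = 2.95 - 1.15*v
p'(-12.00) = -1.15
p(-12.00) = 16.75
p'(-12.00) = -1.15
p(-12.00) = 16.75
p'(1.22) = -1.15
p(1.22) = 1.55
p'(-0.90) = -1.15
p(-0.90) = 3.98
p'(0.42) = -1.15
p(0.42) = 2.47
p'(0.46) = -1.15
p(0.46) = 2.42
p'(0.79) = -1.15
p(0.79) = 2.04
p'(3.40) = -1.15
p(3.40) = -0.96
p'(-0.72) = -1.15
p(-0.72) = 3.78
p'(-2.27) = -1.15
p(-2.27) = 5.56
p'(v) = -1.15000000000000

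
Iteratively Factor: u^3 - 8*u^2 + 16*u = (u)*(u^2 - 8*u + 16) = u*(u - 4)*(u - 4)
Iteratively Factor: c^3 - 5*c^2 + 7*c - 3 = (c - 3)*(c^2 - 2*c + 1) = (c - 3)*(c - 1)*(c - 1)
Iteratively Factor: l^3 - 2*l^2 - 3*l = (l + 1)*(l^2 - 3*l) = (l - 3)*(l + 1)*(l)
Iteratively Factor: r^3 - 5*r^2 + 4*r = (r - 1)*(r^2 - 4*r) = (r - 4)*(r - 1)*(r)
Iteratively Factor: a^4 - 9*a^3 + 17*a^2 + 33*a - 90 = (a - 3)*(a^3 - 6*a^2 - a + 30) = (a - 3)^2*(a^2 - 3*a - 10) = (a - 3)^2*(a + 2)*(a - 5)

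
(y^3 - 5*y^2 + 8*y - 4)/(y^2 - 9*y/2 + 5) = 2*(y^2 - 3*y + 2)/(2*y - 5)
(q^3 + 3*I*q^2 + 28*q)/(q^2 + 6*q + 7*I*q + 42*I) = q*(q - 4*I)/(q + 6)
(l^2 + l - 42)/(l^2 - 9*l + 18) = (l + 7)/(l - 3)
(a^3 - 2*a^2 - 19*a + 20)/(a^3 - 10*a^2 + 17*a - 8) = (a^2 - a - 20)/(a^2 - 9*a + 8)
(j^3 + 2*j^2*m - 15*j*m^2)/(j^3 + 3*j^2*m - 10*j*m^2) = (j - 3*m)/(j - 2*m)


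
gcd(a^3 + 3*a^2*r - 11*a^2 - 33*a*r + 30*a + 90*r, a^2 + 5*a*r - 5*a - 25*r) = a - 5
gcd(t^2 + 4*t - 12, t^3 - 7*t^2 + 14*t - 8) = t - 2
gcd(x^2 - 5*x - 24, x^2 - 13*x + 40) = x - 8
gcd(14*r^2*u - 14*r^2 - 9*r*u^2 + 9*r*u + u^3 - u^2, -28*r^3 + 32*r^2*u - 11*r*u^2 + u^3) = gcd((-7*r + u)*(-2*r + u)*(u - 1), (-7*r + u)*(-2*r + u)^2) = 14*r^2 - 9*r*u + u^2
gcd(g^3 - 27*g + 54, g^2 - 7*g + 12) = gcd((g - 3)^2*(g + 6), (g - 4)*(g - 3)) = g - 3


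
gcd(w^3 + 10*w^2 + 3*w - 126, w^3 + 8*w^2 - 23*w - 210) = w^2 + 13*w + 42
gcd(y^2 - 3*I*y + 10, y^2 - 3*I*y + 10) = y^2 - 3*I*y + 10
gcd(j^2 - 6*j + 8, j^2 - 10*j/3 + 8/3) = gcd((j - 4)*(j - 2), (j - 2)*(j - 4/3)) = j - 2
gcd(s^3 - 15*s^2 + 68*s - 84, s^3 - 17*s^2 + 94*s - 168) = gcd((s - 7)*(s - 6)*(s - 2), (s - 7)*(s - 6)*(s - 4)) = s^2 - 13*s + 42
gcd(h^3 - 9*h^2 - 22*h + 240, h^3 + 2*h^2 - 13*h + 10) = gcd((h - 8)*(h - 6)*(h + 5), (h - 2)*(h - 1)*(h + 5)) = h + 5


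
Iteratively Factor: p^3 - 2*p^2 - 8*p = (p + 2)*(p^2 - 4*p) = (p - 4)*(p + 2)*(p)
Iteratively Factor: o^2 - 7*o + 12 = (o - 3)*(o - 4)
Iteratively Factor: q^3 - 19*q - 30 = (q + 2)*(q^2 - 2*q - 15) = (q - 5)*(q + 2)*(q + 3)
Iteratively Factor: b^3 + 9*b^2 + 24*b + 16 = (b + 4)*(b^2 + 5*b + 4) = (b + 4)^2*(b + 1)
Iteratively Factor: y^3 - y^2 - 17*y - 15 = (y + 1)*(y^2 - 2*y - 15) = (y - 5)*(y + 1)*(y + 3)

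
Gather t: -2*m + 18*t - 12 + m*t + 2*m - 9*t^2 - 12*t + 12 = -9*t^2 + t*(m + 6)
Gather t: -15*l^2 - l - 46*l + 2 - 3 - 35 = -15*l^2 - 47*l - 36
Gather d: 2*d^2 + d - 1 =2*d^2 + d - 1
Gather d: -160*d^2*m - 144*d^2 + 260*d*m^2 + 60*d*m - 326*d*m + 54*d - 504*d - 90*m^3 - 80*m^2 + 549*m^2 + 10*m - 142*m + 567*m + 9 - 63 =d^2*(-160*m - 144) + d*(260*m^2 - 266*m - 450) - 90*m^3 + 469*m^2 + 435*m - 54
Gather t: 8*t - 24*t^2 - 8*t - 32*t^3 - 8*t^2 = -32*t^3 - 32*t^2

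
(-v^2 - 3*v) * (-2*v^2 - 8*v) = 2*v^4 + 14*v^3 + 24*v^2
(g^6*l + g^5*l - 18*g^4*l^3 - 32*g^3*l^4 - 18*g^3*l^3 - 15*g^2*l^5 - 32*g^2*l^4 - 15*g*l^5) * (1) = g^6*l + g^5*l - 18*g^4*l^3 - 32*g^3*l^4 - 18*g^3*l^3 - 15*g^2*l^5 - 32*g^2*l^4 - 15*g*l^5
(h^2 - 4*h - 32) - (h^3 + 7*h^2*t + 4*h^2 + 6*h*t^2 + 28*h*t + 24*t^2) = -h^3 - 7*h^2*t - 3*h^2 - 6*h*t^2 - 28*h*t - 4*h - 24*t^2 - 32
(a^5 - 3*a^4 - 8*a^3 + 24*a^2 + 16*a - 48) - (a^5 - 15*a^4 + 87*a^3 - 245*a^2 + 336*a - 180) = 12*a^4 - 95*a^3 + 269*a^2 - 320*a + 132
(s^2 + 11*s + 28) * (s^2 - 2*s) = s^4 + 9*s^3 + 6*s^2 - 56*s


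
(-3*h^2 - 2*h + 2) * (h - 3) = -3*h^3 + 7*h^2 + 8*h - 6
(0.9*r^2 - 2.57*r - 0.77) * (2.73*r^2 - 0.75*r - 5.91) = 2.457*r^4 - 7.6911*r^3 - 5.4936*r^2 + 15.7662*r + 4.5507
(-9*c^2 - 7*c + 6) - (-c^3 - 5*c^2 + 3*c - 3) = c^3 - 4*c^2 - 10*c + 9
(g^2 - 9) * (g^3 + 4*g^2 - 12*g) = g^5 + 4*g^4 - 21*g^3 - 36*g^2 + 108*g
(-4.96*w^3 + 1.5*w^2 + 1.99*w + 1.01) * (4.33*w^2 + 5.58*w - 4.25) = -21.4768*w^5 - 21.1818*w^4 + 38.0667*w^3 + 9.1025*w^2 - 2.8217*w - 4.2925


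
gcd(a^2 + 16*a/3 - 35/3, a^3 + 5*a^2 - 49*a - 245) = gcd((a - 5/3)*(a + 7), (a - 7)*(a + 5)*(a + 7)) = a + 7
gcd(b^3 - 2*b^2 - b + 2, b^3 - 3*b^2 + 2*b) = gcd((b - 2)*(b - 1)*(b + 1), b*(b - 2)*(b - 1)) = b^2 - 3*b + 2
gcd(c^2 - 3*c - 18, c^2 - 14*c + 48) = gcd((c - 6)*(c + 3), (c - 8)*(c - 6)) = c - 6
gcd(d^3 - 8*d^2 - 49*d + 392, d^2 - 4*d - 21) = d - 7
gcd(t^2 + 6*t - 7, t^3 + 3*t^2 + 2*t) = 1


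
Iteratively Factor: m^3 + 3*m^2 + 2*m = (m + 2)*(m^2 + m) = (m + 1)*(m + 2)*(m)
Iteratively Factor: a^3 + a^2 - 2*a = (a)*(a^2 + a - 2) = a*(a - 1)*(a + 2)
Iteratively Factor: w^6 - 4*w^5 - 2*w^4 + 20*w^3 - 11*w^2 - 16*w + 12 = (w - 1)*(w^5 - 3*w^4 - 5*w^3 + 15*w^2 + 4*w - 12) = (w - 2)*(w - 1)*(w^4 - w^3 - 7*w^2 + w + 6) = (w - 2)*(w - 1)*(w + 2)*(w^3 - 3*w^2 - w + 3) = (w - 3)*(w - 2)*(w - 1)*(w + 2)*(w^2 - 1) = (w - 3)*(w - 2)*(w - 1)*(w + 1)*(w + 2)*(w - 1)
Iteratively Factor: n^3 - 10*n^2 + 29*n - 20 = (n - 1)*(n^2 - 9*n + 20) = (n - 4)*(n - 1)*(n - 5)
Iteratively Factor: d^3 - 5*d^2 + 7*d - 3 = (d - 1)*(d^2 - 4*d + 3) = (d - 3)*(d - 1)*(d - 1)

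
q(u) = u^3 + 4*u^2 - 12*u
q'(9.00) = 303.00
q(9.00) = 945.00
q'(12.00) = 516.00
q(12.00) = 2160.00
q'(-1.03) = -17.06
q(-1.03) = 15.51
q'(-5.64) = 38.31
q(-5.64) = 15.51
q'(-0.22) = -13.61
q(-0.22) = 2.82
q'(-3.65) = -1.23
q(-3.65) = 48.46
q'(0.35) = -8.83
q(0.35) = -3.67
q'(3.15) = 42.97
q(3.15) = 33.15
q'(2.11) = 18.24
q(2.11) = 1.88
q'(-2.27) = -14.70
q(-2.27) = 36.15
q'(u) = 3*u^2 + 8*u - 12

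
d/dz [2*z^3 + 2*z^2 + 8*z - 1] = 6*z^2 + 4*z + 8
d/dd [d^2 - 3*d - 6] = 2*d - 3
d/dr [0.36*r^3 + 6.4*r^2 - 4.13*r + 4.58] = 1.08*r^2 + 12.8*r - 4.13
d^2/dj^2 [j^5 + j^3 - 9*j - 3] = 20*j^3 + 6*j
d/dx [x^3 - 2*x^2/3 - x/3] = 3*x^2 - 4*x/3 - 1/3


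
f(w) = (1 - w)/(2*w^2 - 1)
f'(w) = -4*w*(1 - w)/(2*w^2 - 1)^2 - 1/(2*w^2 - 1)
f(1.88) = -0.15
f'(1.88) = 0.01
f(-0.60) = -5.71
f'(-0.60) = 52.55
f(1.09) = -0.07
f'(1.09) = -0.52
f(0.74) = 2.73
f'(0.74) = -95.42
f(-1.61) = 0.62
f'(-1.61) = 0.72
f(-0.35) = -1.79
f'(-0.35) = 4.64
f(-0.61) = -6.29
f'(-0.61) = 63.95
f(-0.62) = -7.01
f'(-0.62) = 79.49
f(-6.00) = 0.10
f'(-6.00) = 0.02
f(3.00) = -0.12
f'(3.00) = 0.02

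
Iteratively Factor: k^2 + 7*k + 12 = (k + 4)*(k + 3)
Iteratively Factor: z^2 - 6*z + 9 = (z - 3)*(z - 3)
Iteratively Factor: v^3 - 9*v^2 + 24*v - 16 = (v - 1)*(v^2 - 8*v + 16) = (v - 4)*(v - 1)*(v - 4)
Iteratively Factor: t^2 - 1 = (t - 1)*(t + 1)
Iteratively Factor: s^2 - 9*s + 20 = (s - 5)*(s - 4)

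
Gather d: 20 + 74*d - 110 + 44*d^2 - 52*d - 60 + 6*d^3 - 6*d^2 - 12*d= 6*d^3 + 38*d^2 + 10*d - 150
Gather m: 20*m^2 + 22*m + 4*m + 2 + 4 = 20*m^2 + 26*m + 6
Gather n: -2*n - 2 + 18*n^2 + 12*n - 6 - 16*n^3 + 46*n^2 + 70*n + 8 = -16*n^3 + 64*n^2 + 80*n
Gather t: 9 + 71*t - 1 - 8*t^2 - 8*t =-8*t^2 + 63*t + 8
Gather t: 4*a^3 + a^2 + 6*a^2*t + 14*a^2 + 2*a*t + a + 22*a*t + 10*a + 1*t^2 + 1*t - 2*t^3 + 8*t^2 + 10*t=4*a^3 + 15*a^2 + 11*a - 2*t^3 + 9*t^2 + t*(6*a^2 + 24*a + 11)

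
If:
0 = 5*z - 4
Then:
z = 4/5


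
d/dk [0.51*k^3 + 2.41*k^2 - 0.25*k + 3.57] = 1.53*k^2 + 4.82*k - 0.25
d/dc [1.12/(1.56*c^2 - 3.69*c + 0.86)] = (4.1328 - 3.4944*c)/(1.56*c^2 - 3.69*c + 0.86)^2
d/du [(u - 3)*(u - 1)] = 2*u - 4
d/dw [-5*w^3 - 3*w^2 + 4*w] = -15*w^2 - 6*w + 4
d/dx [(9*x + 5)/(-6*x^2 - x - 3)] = (-54*x^2 - 9*x + (9*x + 5)*(12*x + 1) - 27)/(6*x^2 + x + 3)^2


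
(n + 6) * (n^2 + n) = n^3 + 7*n^2 + 6*n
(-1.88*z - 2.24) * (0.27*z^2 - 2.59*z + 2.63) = -0.5076*z^3 + 4.2644*z^2 + 0.857200000000001*z - 5.8912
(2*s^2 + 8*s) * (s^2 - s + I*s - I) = 2*s^4 + 6*s^3 + 2*I*s^3 - 8*s^2 + 6*I*s^2 - 8*I*s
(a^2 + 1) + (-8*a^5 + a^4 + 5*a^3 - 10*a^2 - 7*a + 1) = -8*a^5 + a^4 + 5*a^3 - 9*a^2 - 7*a + 2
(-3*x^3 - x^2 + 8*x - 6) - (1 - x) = -3*x^3 - x^2 + 9*x - 7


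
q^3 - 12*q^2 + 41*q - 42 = (q - 7)*(q - 3)*(q - 2)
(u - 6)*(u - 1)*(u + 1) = u^3 - 6*u^2 - u + 6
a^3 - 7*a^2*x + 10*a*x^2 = a*(a - 5*x)*(a - 2*x)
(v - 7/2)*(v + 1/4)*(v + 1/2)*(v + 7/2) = v^4 + 3*v^3/4 - 97*v^2/8 - 147*v/16 - 49/32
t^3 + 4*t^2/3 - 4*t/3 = t*(t - 2/3)*(t + 2)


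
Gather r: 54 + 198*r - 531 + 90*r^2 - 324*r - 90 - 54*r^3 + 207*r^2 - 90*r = -54*r^3 + 297*r^2 - 216*r - 567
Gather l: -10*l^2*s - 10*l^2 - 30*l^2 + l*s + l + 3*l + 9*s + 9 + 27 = l^2*(-10*s - 40) + l*(s + 4) + 9*s + 36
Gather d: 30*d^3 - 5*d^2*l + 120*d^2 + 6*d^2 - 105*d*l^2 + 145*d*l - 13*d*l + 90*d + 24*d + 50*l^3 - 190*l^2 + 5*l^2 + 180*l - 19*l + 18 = 30*d^3 + d^2*(126 - 5*l) + d*(-105*l^2 + 132*l + 114) + 50*l^3 - 185*l^2 + 161*l + 18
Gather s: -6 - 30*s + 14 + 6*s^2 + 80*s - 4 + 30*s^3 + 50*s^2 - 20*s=30*s^3 + 56*s^2 + 30*s + 4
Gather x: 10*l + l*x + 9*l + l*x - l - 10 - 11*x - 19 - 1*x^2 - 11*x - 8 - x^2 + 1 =18*l - 2*x^2 + x*(2*l - 22) - 36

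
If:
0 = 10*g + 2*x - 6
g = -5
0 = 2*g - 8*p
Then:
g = -5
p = -5/4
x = 28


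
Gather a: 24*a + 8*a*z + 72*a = a*(8*z + 96)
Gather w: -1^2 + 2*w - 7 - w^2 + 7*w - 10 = -w^2 + 9*w - 18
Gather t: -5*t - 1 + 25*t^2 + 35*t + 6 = 25*t^2 + 30*t + 5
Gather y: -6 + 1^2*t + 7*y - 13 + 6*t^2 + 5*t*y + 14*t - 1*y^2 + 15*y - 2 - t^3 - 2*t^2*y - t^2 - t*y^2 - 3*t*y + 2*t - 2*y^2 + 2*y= -t^3 + 5*t^2 + 17*t + y^2*(-t - 3) + y*(-2*t^2 + 2*t + 24) - 21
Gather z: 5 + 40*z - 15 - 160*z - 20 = -120*z - 30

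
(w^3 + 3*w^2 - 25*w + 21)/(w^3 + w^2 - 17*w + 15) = (w + 7)/(w + 5)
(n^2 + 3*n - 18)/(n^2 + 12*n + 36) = (n - 3)/(n + 6)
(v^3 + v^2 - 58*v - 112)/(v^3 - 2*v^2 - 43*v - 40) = (v^2 + 9*v + 14)/(v^2 + 6*v + 5)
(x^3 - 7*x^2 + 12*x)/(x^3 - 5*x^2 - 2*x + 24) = x/(x + 2)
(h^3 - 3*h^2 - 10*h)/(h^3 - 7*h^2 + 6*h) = (h^2 - 3*h - 10)/(h^2 - 7*h + 6)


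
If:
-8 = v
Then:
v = -8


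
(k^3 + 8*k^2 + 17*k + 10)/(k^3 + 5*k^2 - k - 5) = (k + 2)/(k - 1)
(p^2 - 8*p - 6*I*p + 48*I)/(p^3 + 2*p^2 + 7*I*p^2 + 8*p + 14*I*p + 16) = (p^2 + p*(-8 - 6*I) + 48*I)/(p^3 + p^2*(2 + 7*I) + p*(8 + 14*I) + 16)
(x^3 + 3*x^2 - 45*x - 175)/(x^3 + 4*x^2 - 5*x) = (x^2 - 2*x - 35)/(x*(x - 1))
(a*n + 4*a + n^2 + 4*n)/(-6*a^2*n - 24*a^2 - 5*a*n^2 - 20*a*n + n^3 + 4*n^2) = -1/(6*a - n)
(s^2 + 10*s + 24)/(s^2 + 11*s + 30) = (s + 4)/(s + 5)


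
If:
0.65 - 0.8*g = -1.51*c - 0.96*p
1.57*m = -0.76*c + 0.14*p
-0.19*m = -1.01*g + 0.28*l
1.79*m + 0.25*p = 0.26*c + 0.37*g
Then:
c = -0.0188408661458204*p - 0.164737598269488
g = 1.16443786514976*p + 0.501557783266341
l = 4.13359531778099*p + 1.75507749712312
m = 0.0982923938030723*p + 0.0797455889712173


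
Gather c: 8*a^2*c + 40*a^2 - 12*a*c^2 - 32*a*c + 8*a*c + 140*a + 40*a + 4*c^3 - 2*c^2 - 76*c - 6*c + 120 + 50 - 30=40*a^2 + 180*a + 4*c^3 + c^2*(-12*a - 2) + c*(8*a^2 - 24*a - 82) + 140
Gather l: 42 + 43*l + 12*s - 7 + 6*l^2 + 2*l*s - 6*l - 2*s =6*l^2 + l*(2*s + 37) + 10*s + 35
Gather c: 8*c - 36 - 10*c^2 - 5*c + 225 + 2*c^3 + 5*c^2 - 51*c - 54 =2*c^3 - 5*c^2 - 48*c + 135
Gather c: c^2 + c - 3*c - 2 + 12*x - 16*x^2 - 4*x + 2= c^2 - 2*c - 16*x^2 + 8*x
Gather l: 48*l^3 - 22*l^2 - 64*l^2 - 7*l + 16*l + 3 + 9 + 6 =48*l^3 - 86*l^2 + 9*l + 18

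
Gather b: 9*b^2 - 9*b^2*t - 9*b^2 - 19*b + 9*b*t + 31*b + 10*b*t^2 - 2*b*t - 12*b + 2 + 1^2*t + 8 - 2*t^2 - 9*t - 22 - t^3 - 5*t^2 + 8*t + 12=-9*b^2*t + b*(10*t^2 + 7*t) - t^3 - 7*t^2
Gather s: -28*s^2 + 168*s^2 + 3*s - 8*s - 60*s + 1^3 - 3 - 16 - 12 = 140*s^2 - 65*s - 30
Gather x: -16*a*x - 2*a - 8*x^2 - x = -2*a - 8*x^2 + x*(-16*a - 1)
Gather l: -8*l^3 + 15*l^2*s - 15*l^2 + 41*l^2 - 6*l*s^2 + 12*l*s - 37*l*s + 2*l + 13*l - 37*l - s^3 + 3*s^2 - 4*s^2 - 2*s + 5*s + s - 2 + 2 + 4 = -8*l^3 + l^2*(15*s + 26) + l*(-6*s^2 - 25*s - 22) - s^3 - s^2 + 4*s + 4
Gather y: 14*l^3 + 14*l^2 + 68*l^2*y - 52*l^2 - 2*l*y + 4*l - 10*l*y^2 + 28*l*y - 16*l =14*l^3 - 38*l^2 - 10*l*y^2 - 12*l + y*(68*l^2 + 26*l)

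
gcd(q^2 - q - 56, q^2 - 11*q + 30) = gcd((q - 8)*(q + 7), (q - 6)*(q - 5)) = 1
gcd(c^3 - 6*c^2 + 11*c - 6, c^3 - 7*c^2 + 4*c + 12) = c - 2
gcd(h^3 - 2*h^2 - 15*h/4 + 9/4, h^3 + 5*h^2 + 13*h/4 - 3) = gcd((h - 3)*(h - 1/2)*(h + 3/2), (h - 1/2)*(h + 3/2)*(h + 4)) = h^2 + h - 3/4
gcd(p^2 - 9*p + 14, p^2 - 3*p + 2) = p - 2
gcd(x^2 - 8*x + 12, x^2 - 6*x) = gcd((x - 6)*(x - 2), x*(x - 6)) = x - 6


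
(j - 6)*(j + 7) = j^2 + j - 42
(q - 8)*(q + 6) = q^2 - 2*q - 48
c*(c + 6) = c^2 + 6*c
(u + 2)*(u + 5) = u^2 + 7*u + 10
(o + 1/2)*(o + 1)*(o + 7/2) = o^3 + 5*o^2 + 23*o/4 + 7/4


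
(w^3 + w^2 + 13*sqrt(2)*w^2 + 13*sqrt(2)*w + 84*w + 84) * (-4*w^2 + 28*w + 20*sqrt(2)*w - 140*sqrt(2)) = -4*w^5 - 32*sqrt(2)*w^4 + 24*w^4 + 212*w^3 + 192*sqrt(2)*w^3 - 1104*w^2 + 1904*sqrt(2)*w^2 - 10080*sqrt(2)*w - 1288*w - 11760*sqrt(2)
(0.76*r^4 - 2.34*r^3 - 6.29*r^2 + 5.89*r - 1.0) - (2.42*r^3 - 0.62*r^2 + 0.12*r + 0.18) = 0.76*r^4 - 4.76*r^3 - 5.67*r^2 + 5.77*r - 1.18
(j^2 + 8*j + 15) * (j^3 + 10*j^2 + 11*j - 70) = j^5 + 18*j^4 + 106*j^3 + 168*j^2 - 395*j - 1050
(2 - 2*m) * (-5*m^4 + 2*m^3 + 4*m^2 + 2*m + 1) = 10*m^5 - 14*m^4 - 4*m^3 + 4*m^2 + 2*m + 2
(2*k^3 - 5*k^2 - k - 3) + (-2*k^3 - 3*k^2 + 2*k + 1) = -8*k^2 + k - 2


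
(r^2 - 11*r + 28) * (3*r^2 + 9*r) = 3*r^4 - 24*r^3 - 15*r^2 + 252*r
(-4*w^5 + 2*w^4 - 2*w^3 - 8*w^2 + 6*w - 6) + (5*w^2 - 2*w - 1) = -4*w^5 + 2*w^4 - 2*w^3 - 3*w^2 + 4*w - 7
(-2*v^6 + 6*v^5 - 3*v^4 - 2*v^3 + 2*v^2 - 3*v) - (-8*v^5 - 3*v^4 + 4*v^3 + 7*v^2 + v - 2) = -2*v^6 + 14*v^5 - 6*v^3 - 5*v^2 - 4*v + 2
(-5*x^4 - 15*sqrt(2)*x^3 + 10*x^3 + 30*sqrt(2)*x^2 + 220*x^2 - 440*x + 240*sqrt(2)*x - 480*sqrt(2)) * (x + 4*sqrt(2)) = -5*x^5 - 35*sqrt(2)*x^4 + 10*x^4 + 70*sqrt(2)*x^3 + 100*x^3 - 200*x^2 + 1120*sqrt(2)*x^2 - 2240*sqrt(2)*x + 1920*x - 3840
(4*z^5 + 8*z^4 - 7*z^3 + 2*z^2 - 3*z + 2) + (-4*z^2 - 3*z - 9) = 4*z^5 + 8*z^4 - 7*z^3 - 2*z^2 - 6*z - 7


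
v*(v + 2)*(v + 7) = v^3 + 9*v^2 + 14*v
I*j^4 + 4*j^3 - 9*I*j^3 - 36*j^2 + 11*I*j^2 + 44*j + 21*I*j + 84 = (j - 7)*(j - 3)*(j - 4*I)*(I*j + I)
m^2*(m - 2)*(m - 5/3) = m^4 - 11*m^3/3 + 10*m^2/3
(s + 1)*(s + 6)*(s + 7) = s^3 + 14*s^2 + 55*s + 42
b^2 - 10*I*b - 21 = (b - 7*I)*(b - 3*I)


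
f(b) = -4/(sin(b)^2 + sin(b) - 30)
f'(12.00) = 0.00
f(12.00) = 0.13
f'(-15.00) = 0.00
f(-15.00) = 0.13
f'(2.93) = -0.01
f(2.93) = 0.13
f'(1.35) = 0.00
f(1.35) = 0.14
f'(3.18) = -0.00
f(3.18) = 0.13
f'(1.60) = -0.00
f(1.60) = 0.14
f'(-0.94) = -0.00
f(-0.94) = 0.13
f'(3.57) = -0.00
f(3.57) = 0.13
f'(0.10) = 0.01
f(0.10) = 0.13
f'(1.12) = 0.01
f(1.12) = 0.14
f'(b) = -4*(-2*sin(b)*cos(b) - cos(b))/(sin(b)^2 + sin(b) - 30)^2 = 4*(2*sin(b) + 1)*cos(b)/(sin(b)^2 + sin(b) - 30)^2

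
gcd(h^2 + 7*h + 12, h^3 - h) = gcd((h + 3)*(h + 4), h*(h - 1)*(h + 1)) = 1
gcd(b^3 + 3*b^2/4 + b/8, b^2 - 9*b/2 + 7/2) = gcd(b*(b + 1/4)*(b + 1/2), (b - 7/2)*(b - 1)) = 1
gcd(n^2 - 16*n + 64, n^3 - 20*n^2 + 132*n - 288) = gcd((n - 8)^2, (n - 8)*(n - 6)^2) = n - 8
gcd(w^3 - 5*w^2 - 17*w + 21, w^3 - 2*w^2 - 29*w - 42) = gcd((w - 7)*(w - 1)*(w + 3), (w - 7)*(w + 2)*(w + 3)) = w^2 - 4*w - 21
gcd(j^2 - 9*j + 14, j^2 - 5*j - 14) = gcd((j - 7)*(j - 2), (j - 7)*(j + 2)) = j - 7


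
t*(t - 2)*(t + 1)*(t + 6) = t^4 + 5*t^3 - 8*t^2 - 12*t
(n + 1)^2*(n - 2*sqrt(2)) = n^3 - 2*sqrt(2)*n^2 + 2*n^2 - 4*sqrt(2)*n + n - 2*sqrt(2)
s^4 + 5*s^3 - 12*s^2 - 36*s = s*(s - 3)*(s + 2)*(s + 6)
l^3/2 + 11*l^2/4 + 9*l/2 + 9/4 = (l/2 + 1/2)*(l + 3/2)*(l + 3)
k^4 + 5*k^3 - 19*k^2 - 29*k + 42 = (k - 3)*(k - 1)*(k + 2)*(k + 7)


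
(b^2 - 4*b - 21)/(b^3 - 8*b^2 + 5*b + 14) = (b + 3)/(b^2 - b - 2)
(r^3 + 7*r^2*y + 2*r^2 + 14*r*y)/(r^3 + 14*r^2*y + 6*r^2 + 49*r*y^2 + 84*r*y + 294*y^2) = r*(r + 2)/(r^2 + 7*r*y + 6*r + 42*y)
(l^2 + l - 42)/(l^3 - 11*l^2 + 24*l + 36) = (l + 7)/(l^2 - 5*l - 6)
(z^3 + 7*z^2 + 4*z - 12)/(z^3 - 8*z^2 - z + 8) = (z^2 + 8*z + 12)/(z^2 - 7*z - 8)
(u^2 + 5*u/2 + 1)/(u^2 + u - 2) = (u + 1/2)/(u - 1)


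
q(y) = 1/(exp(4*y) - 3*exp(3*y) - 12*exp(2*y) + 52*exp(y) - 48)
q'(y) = (-4*exp(4*y) + 9*exp(3*y) + 24*exp(2*y) - 52*exp(y))/(exp(4*y) - 3*exp(3*y) - 12*exp(2*y) + 52*exp(y) - 48)^2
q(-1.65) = -0.03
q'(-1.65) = -0.01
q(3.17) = 0.00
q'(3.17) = -0.00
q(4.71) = 0.00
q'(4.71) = -0.00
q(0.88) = -1.57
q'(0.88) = 12.57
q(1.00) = -1.02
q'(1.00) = -1.72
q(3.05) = 0.00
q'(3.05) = -0.00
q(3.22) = 0.00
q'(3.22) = -0.00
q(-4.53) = -0.02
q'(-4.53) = -0.00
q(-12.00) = -0.02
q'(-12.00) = 0.00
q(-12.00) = -0.02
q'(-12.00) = 0.00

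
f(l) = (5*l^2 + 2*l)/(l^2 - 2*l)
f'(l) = (2 - 2*l)*(5*l^2 + 2*l)/(l^2 - 2*l)^2 + (10*l + 2)/(l^2 - 2*l)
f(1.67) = -31.36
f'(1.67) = -110.19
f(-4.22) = 3.07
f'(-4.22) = -0.31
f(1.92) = -145.00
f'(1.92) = -1875.00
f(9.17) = 6.67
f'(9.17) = -0.23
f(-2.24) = 2.17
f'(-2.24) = -0.67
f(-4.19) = 3.06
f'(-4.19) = -0.31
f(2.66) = 23.18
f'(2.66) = -27.55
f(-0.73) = 0.60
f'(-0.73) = -1.61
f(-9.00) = 3.91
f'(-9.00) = -0.10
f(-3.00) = 2.60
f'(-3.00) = -0.48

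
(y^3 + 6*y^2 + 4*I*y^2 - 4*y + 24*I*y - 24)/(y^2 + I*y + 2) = (y^2 + 2*y*(3 + I) + 12*I)/(y - I)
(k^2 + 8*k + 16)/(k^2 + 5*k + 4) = (k + 4)/(k + 1)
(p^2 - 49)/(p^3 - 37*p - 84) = (p + 7)/(p^2 + 7*p + 12)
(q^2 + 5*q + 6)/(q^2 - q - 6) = (q + 3)/(q - 3)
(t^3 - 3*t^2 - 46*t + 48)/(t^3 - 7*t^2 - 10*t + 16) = (t + 6)/(t + 2)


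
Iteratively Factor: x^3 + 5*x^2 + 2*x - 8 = (x + 4)*(x^2 + x - 2) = (x - 1)*(x + 4)*(x + 2)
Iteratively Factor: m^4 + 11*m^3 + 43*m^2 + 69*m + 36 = (m + 1)*(m^3 + 10*m^2 + 33*m + 36) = (m + 1)*(m + 3)*(m^2 + 7*m + 12) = (m + 1)*(m + 3)^2*(m + 4)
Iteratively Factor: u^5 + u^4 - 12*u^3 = (u)*(u^4 + u^3 - 12*u^2) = u^2*(u^3 + u^2 - 12*u) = u^3*(u^2 + u - 12) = u^3*(u - 3)*(u + 4)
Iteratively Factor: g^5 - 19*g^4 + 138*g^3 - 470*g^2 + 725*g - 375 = (g - 3)*(g^4 - 16*g^3 + 90*g^2 - 200*g + 125) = (g - 5)*(g - 3)*(g^3 - 11*g^2 + 35*g - 25) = (g - 5)^2*(g - 3)*(g^2 - 6*g + 5) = (g - 5)^2*(g - 3)*(g - 1)*(g - 5)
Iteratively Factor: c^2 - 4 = (c + 2)*(c - 2)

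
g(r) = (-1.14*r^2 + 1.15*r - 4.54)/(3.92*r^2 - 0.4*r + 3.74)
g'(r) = (0.4 - 7.84*r)*(-1.14*r^2 + 1.15*r - 4.54)/(3.92*r^2 - 0.4*r + 3.74)^2 + (1.15 - 2.28*r)/(3.92*r^2 - 0.4*r + 3.74)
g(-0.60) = -1.05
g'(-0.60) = -0.52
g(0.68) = -0.81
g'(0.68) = 0.68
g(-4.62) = -0.38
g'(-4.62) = -0.03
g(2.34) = -0.33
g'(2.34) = 0.07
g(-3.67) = -0.42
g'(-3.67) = -0.05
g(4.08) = -0.28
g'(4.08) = 0.01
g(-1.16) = -0.78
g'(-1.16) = -0.38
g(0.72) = -0.78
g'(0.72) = 0.66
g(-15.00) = -0.31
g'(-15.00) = -0.00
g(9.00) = -0.27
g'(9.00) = -0.00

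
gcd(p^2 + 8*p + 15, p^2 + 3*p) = p + 3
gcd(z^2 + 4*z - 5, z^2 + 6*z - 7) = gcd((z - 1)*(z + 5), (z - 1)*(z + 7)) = z - 1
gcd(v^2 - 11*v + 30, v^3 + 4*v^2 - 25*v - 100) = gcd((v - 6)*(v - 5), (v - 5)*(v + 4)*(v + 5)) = v - 5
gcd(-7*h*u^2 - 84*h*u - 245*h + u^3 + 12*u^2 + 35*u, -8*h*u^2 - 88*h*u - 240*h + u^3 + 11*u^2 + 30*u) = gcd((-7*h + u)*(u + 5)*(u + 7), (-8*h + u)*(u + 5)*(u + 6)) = u + 5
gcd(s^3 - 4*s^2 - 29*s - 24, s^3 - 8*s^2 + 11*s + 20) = s + 1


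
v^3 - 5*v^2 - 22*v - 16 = (v - 8)*(v + 1)*(v + 2)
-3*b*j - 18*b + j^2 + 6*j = (-3*b + j)*(j + 6)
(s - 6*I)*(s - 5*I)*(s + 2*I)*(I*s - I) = I*s^4 + 9*s^3 - I*s^3 - 9*s^2 - 8*I*s^2 + 60*s + 8*I*s - 60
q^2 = q^2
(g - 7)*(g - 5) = g^2 - 12*g + 35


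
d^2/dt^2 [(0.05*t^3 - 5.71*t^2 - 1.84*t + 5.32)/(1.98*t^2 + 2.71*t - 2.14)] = (-2.22044604925031e-16*t^5 + 48.008494*t^3 - 21.767124*t^2 + 125.871528*t + 49.584208)/(7.762392*t^6 + 31.872852*t^5 + 18.454986*t^4 - 48.994361*t^3 - 19.946298*t^2 + 37.232148*t - 9.800344)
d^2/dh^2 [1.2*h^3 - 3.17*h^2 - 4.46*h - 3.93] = 7.2*h - 6.34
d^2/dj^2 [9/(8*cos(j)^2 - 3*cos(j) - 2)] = 9*(256*sin(j)^4 - 201*sin(j)^2 + 84*cos(j) - 18*cos(3*j) - 105)/(8*sin(j)^2 + 3*cos(j) - 6)^3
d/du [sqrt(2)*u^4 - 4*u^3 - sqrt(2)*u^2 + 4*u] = 4*sqrt(2)*u^3 - 12*u^2 - 2*sqrt(2)*u + 4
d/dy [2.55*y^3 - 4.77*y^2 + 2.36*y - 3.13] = 7.65*y^2 - 9.54*y + 2.36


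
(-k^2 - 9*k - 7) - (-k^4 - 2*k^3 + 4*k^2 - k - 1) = k^4 + 2*k^3 - 5*k^2 - 8*k - 6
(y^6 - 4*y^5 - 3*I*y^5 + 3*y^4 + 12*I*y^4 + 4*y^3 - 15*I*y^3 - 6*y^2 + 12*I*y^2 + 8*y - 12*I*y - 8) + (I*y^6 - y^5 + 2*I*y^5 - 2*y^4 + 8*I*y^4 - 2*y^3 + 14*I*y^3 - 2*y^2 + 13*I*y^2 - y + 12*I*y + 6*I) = y^6 + I*y^6 - 5*y^5 - I*y^5 + y^4 + 20*I*y^4 + 2*y^3 - I*y^3 - 8*y^2 + 25*I*y^2 + 7*y - 8 + 6*I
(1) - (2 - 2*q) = 2*q - 1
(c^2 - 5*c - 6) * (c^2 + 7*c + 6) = c^4 + 2*c^3 - 35*c^2 - 72*c - 36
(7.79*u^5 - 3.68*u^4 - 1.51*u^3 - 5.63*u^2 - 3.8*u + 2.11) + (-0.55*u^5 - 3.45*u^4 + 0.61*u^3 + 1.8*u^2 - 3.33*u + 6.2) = 7.24*u^5 - 7.13*u^4 - 0.9*u^3 - 3.83*u^2 - 7.13*u + 8.31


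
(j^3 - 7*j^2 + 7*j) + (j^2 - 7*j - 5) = j^3 - 6*j^2 - 5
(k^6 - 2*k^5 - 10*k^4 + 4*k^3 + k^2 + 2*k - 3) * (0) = 0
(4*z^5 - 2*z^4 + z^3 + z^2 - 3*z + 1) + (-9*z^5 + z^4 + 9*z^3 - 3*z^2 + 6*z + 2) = -5*z^5 - z^4 + 10*z^3 - 2*z^2 + 3*z + 3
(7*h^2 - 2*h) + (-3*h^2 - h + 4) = 4*h^2 - 3*h + 4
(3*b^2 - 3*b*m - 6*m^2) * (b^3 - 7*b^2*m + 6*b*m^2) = 3*b^5 - 24*b^4*m + 33*b^3*m^2 + 24*b^2*m^3 - 36*b*m^4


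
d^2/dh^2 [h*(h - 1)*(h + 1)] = 6*h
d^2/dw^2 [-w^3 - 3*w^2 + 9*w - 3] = -6*w - 6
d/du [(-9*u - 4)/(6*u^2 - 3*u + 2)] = 6*(9*u^2 + 8*u - 5)/(36*u^4 - 36*u^3 + 33*u^2 - 12*u + 4)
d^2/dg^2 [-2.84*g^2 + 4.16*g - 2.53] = -5.68000000000000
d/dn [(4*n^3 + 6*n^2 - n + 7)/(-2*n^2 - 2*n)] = (-4*n^4 - 8*n^3 - 7*n^2 + 14*n + 7)/(2*n^2*(n^2 + 2*n + 1))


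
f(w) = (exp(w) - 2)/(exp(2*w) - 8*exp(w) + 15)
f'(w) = (exp(w) - 2)*(-2*exp(2*w) + 8*exp(w))/(exp(2*w) - 8*exp(w) + 15)^2 + exp(w)/(exp(2*w) - 8*exp(w) + 15) = (-2*(exp(w) - 4)*(exp(w) - 2) + exp(2*w) - 8*exp(w) + 15)*exp(w)/(exp(2*w) - 8*exp(w) + 15)^2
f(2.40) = 0.19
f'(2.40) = -0.37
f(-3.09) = -0.13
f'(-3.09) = -0.00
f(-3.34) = -0.13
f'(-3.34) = -0.00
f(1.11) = -15.32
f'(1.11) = 1284.02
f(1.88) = 0.82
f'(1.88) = -3.81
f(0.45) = -0.09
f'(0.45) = 0.18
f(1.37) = -1.94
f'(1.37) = -2.96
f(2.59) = 0.13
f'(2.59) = -0.23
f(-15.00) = -0.13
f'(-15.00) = 0.00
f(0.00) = -0.12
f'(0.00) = 0.03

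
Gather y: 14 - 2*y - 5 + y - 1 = 8 - y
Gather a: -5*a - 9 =-5*a - 9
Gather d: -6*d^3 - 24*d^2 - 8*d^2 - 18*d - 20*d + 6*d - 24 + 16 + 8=-6*d^3 - 32*d^2 - 32*d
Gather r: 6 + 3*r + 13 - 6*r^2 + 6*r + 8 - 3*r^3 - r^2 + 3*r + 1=-3*r^3 - 7*r^2 + 12*r + 28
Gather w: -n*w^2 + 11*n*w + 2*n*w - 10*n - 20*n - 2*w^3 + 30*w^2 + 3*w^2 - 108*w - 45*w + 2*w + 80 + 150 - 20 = -30*n - 2*w^3 + w^2*(33 - n) + w*(13*n - 151) + 210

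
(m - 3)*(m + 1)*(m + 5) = m^3 + 3*m^2 - 13*m - 15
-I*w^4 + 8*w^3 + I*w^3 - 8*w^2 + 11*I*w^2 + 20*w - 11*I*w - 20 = (w - I)*(w + 4*I)*(w + 5*I)*(-I*w + I)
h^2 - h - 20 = (h - 5)*(h + 4)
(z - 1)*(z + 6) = z^2 + 5*z - 6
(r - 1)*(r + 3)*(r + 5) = r^3 + 7*r^2 + 7*r - 15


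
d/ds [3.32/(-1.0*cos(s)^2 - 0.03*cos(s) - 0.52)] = -(6.64*cos(s) + 0.0996)*sin(s)/(1.0*cos(s)^2 + 0.03*cos(s) + 0.52)^2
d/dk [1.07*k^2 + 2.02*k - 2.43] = 2.14*k + 2.02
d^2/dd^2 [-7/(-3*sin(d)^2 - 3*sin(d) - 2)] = 21*(-12*sin(d)^4 - 9*sin(d)^3 + 23*sin(d)^2 + 20*sin(d) + 2)/(3*sin(d)^2 + 3*sin(d) + 2)^3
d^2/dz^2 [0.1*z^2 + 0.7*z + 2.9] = 0.200000000000000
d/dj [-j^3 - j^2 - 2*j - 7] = -3*j^2 - 2*j - 2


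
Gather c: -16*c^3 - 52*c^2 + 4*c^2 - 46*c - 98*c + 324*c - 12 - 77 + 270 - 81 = -16*c^3 - 48*c^2 + 180*c + 100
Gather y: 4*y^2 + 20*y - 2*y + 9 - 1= 4*y^2 + 18*y + 8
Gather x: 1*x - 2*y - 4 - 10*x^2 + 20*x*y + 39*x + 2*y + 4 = -10*x^2 + x*(20*y + 40)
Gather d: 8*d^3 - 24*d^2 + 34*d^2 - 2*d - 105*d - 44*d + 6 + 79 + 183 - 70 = 8*d^3 + 10*d^2 - 151*d + 198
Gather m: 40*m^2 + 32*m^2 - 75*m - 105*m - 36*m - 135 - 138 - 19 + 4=72*m^2 - 216*m - 288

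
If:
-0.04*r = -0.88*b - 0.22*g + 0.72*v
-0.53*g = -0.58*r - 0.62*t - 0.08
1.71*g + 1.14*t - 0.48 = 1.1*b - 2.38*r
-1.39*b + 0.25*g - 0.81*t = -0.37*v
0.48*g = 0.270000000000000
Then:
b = -1.80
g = 0.56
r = -2.18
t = 2.39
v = -1.91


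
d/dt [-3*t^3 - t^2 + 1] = t*(-9*t - 2)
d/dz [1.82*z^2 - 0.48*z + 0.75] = 3.64*z - 0.48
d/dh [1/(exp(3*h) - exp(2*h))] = (2 - 3*exp(h))*exp(-2*h)/(1 - exp(h))^2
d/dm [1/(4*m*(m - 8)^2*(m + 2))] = (-m*(m - 8) - 2*m*(m + 2) - (m - 8)*(m + 2))/(4*m^2*(m - 8)^3*(m + 2)^2)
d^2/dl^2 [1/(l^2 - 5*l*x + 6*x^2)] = 2*(-l^2 + 5*l*x - 6*x^2 + (2*l - 5*x)^2)/(l^2 - 5*l*x + 6*x^2)^3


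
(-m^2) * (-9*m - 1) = 9*m^3 + m^2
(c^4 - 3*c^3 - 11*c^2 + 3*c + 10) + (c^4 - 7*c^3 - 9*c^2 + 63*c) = 2*c^4 - 10*c^3 - 20*c^2 + 66*c + 10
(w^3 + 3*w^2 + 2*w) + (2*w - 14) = w^3 + 3*w^2 + 4*w - 14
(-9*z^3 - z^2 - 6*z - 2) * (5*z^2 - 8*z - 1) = -45*z^5 + 67*z^4 - 13*z^3 + 39*z^2 + 22*z + 2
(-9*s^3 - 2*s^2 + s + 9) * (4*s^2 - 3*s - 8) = -36*s^5 + 19*s^4 + 82*s^3 + 49*s^2 - 35*s - 72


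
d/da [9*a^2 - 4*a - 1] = 18*a - 4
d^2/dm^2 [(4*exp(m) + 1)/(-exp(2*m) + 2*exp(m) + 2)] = (-4*exp(4*m) - 12*exp(3*m) - 42*exp(2*m) + 4*exp(m) - 12)*exp(m)/(exp(6*m) - 6*exp(5*m) + 6*exp(4*m) + 16*exp(3*m) - 12*exp(2*m) - 24*exp(m) - 8)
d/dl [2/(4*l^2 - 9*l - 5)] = 2*(9 - 8*l)/(-4*l^2 + 9*l + 5)^2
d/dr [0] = 0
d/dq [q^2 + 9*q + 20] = 2*q + 9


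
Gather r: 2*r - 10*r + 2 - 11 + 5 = -8*r - 4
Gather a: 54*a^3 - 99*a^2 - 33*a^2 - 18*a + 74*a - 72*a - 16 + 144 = 54*a^3 - 132*a^2 - 16*a + 128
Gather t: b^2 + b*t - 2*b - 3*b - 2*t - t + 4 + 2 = b^2 - 5*b + t*(b - 3) + 6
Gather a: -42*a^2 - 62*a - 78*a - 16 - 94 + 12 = -42*a^2 - 140*a - 98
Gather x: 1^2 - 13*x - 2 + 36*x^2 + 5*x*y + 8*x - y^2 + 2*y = 36*x^2 + x*(5*y - 5) - y^2 + 2*y - 1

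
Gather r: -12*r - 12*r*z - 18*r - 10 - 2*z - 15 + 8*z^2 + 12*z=r*(-12*z - 30) + 8*z^2 + 10*z - 25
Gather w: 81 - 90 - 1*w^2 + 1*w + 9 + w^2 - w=0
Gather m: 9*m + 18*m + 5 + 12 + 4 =27*m + 21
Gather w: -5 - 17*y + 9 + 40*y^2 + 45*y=40*y^2 + 28*y + 4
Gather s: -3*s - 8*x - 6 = -3*s - 8*x - 6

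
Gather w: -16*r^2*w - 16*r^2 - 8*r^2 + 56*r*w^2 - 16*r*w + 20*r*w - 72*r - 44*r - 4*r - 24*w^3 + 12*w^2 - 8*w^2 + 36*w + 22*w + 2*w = -24*r^2 - 120*r - 24*w^3 + w^2*(56*r + 4) + w*(-16*r^2 + 4*r + 60)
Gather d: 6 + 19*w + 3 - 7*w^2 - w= -7*w^2 + 18*w + 9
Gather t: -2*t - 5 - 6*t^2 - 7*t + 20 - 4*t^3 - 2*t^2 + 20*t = -4*t^3 - 8*t^2 + 11*t + 15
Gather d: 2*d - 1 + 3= 2*d + 2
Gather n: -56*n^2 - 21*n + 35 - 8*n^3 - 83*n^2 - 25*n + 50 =-8*n^3 - 139*n^2 - 46*n + 85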